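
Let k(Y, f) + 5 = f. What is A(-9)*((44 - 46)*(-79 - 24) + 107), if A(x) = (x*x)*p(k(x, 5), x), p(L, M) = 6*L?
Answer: 0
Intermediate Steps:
k(Y, f) = -5 + f
A(x) = 0 (A(x) = (x*x)*(6*(-5 + 5)) = x²*(6*0) = x²*0 = 0)
A(-9)*((44 - 46)*(-79 - 24) + 107) = 0*((44 - 46)*(-79 - 24) + 107) = 0*(-2*(-103) + 107) = 0*(206 + 107) = 0*313 = 0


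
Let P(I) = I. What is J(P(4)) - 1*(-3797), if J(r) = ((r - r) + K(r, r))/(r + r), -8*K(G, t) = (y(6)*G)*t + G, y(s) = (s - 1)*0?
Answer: 60751/16 ≈ 3796.9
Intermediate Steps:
y(s) = 0 (y(s) = (-1 + s)*0 = 0)
K(G, t) = -G/8 (K(G, t) = -((0*G)*t + G)/8 = -(0*t + G)/8 = -(0 + G)/8 = -G/8)
J(r) = -1/16 (J(r) = ((r - r) - r/8)/(r + r) = (0 - r/8)/((2*r)) = (-r/8)*(1/(2*r)) = -1/16)
J(P(4)) - 1*(-3797) = -1/16 - 1*(-3797) = -1/16 + 3797 = 60751/16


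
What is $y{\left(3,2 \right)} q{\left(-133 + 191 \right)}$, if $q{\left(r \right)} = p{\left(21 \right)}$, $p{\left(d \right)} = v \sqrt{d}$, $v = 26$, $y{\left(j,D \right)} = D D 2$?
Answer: $208 \sqrt{21} \approx 953.18$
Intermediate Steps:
$y{\left(j,D \right)} = 2 D^{2}$ ($y{\left(j,D \right)} = D^{2} \cdot 2 = 2 D^{2}$)
$p{\left(d \right)} = 26 \sqrt{d}$
$q{\left(r \right)} = 26 \sqrt{21}$
$y{\left(3,2 \right)} q{\left(-133 + 191 \right)} = 2 \cdot 2^{2} \cdot 26 \sqrt{21} = 2 \cdot 4 \cdot 26 \sqrt{21} = 8 \cdot 26 \sqrt{21} = 208 \sqrt{21}$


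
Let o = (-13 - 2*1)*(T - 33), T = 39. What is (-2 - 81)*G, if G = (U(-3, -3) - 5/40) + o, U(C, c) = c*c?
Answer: 53867/8 ≈ 6733.4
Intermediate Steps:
U(C, c) = c²
o = -90 (o = (-13 - 2*1)*(39 - 33) = (-13 - 2)*6 = -15*6 = -90)
G = -649/8 (G = ((-3)² - 5/40) - 90 = (9 - 5/40) - 90 = (9 - 1*⅛) - 90 = (9 - ⅛) - 90 = 71/8 - 90 = -649/8 ≈ -81.125)
(-2 - 81)*G = (-2 - 81)*(-649/8) = -83*(-649/8) = 53867/8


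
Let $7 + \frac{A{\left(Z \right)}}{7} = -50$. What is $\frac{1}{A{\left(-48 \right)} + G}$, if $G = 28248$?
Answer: $\frac{1}{27849} \approx 3.5908 \cdot 10^{-5}$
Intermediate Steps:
$A{\left(Z \right)} = -399$ ($A{\left(Z \right)} = -49 + 7 \left(-50\right) = -49 - 350 = -399$)
$\frac{1}{A{\left(-48 \right)} + G} = \frac{1}{-399 + 28248} = \frac{1}{27849}$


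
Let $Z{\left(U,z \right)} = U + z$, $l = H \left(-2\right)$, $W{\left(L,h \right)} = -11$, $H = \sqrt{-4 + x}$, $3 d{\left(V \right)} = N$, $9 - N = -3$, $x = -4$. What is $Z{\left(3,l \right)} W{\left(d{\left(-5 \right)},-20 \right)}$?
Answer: $-33 + 44 i \sqrt{2} \approx -33.0 + 62.225 i$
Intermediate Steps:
$N = 12$ ($N = 9 - -3 = 9 + 3 = 12$)
$d{\left(V \right)} = 4$ ($d{\left(V \right)} = \frac{1}{3} \cdot 12 = 4$)
$H = 2 i \sqrt{2}$ ($H = \sqrt{-4 - 4} = \sqrt{-8} = 2 i \sqrt{2} \approx 2.8284 i$)
$l = - 4 i \sqrt{2}$ ($l = 2 i \sqrt{2} \left(-2\right) = - 4 i \sqrt{2} \approx - 5.6569 i$)
$Z{\left(3,l \right)} W{\left(d{\left(-5 \right)},-20 \right)} = \left(3 - 4 i \sqrt{2}\right) \left(-11\right) = -33 + 44 i \sqrt{2}$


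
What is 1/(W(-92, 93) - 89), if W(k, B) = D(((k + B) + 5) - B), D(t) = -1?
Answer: -1/90 ≈ -0.011111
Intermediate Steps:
W(k, B) = -1
1/(W(-92, 93) - 89) = 1/(-1 - 89) = 1/(-90) = -1/90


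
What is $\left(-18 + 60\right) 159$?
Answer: $6678$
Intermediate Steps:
$\left(-18 + 60\right) 159 = 42 \cdot 159 = 6678$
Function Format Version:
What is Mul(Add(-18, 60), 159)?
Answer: 6678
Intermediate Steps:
Mul(Add(-18, 60), 159) = Mul(42, 159) = 6678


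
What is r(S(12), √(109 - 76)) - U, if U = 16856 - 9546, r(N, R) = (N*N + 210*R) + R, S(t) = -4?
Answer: -7294 + 211*√33 ≈ -6081.9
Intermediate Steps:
r(N, R) = N² + 211*R (r(N, R) = (N² + 210*R) + R = N² + 211*R)
U = 7310
r(S(12), √(109 - 76)) - U = ((-4)² + 211*√(109 - 76)) - 1*7310 = (16 + 211*√33) - 7310 = -7294 + 211*√33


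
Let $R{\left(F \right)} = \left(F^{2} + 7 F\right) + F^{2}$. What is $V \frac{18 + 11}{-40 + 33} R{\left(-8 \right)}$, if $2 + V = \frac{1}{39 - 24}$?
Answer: $\frac{20184}{35} \approx 576.69$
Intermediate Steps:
$R{\left(F \right)} = 2 F^{2} + 7 F$
$V = - \frac{29}{15}$ ($V = -2 + \frac{1}{39 - 24} = -2 + \frac{1}{15} = - \frac{29}{15} \approx -1.9333$)
$V \frac{18 + 11}{-40 + 33} R{\left(-8 \right)} = - \frac{29 \frac{18 + 11}{-40 + 33}}{15} \left(- 8 \left(7 + 2 \left(-8\right)\right)\right) = - \frac{29 \frac{29}{-7}}{15} \left(- 8 \left(7 - 16\right)\right) = - \frac{29 \cdot 29 \left(- \frac{1}{7}\right)}{15} \left(\left(-8\right) \left(-9\right)\right) = \left(- \frac{29}{15}\right) \left(- \frac{29}{7}\right) 72 = \frac{841}{105} \cdot 72 = \frac{20184}{35}$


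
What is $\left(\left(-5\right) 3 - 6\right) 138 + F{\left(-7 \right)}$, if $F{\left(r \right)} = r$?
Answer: $-2905$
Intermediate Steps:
$\left(\left(-5\right) 3 - 6\right) 138 + F{\left(-7 \right)} = \left(\left(-5\right) 3 - 6\right) 138 - 7 = \left(-15 - 6\right) 138 - 7 = \left(-21\right) 138 - 7 = -2898 - 7 = -2905$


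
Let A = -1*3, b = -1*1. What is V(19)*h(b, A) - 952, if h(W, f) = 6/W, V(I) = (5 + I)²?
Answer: -4408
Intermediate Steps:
b = -1
A = -3
V(19)*h(b, A) - 952 = (5 + 19)²*(6/(-1)) - 952 = 24²*(6*(-1)) - 952 = 576*(-6) - 952 = -3456 - 952 = -4408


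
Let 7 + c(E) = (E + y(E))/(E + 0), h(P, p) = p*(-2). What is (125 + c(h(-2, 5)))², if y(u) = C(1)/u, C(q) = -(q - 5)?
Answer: 8856576/625 ≈ 14171.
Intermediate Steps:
h(P, p) = -2*p
C(q) = 5 - q (C(q) = -(-5 + q) = 5 - q)
y(u) = 4/u (y(u) = (5 - 1*1)/u = (5 - 1)/u = 4/u)
c(E) = -7 + (E + 4/E)/E (c(E) = -7 + (E + 4/E)/(E + 0) = -7 + (E + 4/E)/E)
(125 + c(h(-2, 5)))² = (125 + (-6 + 4/(-2*5)²))² = (125 + (-6 + 4/(-10)²))² = (125 + (-6 + 4*(1/100)))² = (125 + (-6 + 1/25))² = (125 - 149/25)² = (2976/25)² = 8856576/625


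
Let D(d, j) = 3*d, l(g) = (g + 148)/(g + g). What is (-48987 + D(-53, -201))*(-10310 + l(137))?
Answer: 69410247315/137 ≈ 5.0664e+8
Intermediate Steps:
l(g) = (148 + g)/(2*g) (l(g) = (148 + g)/((2*g)) = (148 + g)*(1/(2*g)) = (148 + g)/(2*g))
(-48987 + D(-53, -201))*(-10310 + l(137)) = (-48987 + 3*(-53))*(-10310 + (1/2)*(148 + 137)/137) = (-48987 - 159)*(-10310 + (1/2)*(1/137)*285) = -49146*(-10310 + 285/274) = -49146*(-2824655/274) = 69410247315/137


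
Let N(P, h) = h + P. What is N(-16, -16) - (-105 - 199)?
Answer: 272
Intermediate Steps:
N(P, h) = P + h
N(-16, -16) - (-105 - 199) = (-16 - 16) - (-105 - 199) = -32 - 1*(-304) = -32 + 304 = 272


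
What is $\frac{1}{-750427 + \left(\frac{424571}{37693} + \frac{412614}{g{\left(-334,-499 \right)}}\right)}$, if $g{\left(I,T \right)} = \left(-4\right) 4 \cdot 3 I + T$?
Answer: $- \frac{585485369}{439341881481718} \approx -1.3326 \cdot 10^{-6}$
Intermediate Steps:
$g{\left(I,T \right)} = T - 48 I$ ($g{\left(I,T \right)} = \left(-16\right) 3 I + T = - 48 I + T = T - 48 I$)
$\frac{1}{-750427 + \left(\frac{424571}{37693} + \frac{412614}{g{\left(-334,-499 \right)}}\right)} = \frac{1}{-750427 + \left(\frac{424571}{37693} + \frac{412614}{-499 - -16032}\right)} = \frac{1}{-750427 + \left(424571 \cdot \frac{1}{37693} + \frac{412614}{-499 + 16032}\right)} = \frac{1}{-750427 + \left(\frac{424571}{37693} + \frac{412614}{15533}\right)} = \frac{1}{-750427 + \frac{22147520845}{585485369}} = \frac{1}{- \frac{439341881481718}{585485369}} = - \frac{585485369}{439341881481718}$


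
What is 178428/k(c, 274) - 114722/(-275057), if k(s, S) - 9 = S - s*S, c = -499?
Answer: 64795816894/37685284513 ≈ 1.7194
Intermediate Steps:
k(s, S) = 9 + S - S*s (k(s, S) = 9 + (S - s*S) = 9 + (S - S*s) = 9 + S - S*s)
178428/k(c, 274) - 114722/(-275057) = 178428/(9 + 274 - 1*274*(-499)) - 114722/(-275057) = 178428/(9 + 274 + 136726) - 114722*(-1/275057) = 178428/137009 + 114722/275057 = 64795816894/37685284513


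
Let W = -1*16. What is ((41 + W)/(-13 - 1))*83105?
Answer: -2077625/14 ≈ -1.4840e+5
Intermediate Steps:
W = -16
((41 + W)/(-13 - 1))*83105 = ((41 - 16)/(-13 - 1))*83105 = (25/(-14))*83105 = (25*(-1/14))*83105 = -25/14*83105 = -2077625/14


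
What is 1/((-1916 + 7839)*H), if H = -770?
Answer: -1/4560710 ≈ -2.1926e-7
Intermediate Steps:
1/((-1916 + 7839)*H) = 1/((-1916 + 7839)*(-770)) = -1/770/5923 = (1/5923)*(-1/770) = -1/4560710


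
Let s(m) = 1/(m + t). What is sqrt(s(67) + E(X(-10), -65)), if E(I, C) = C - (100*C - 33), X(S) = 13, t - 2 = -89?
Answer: sqrt(646795)/10 ≈ 80.424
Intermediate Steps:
t = -87 (t = 2 - 89 = -87)
E(I, C) = 33 - 99*C (E(I, C) = C - (-33 + 100*C) = C + (33 - 100*C) = 33 - 99*C)
s(m) = 1/(-87 + m) (s(m) = 1/(m - 87) = 1/(-87 + m))
sqrt(s(67) + E(X(-10), -65)) = sqrt(1/(-87 + 67) + (33 - 99*(-65))) = sqrt(1/(-20) + (33 + 6435)) = sqrt(-1/20 + 6468) = sqrt(129359/20) = sqrt(646795)/10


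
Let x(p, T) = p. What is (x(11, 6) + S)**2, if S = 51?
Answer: 3844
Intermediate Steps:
(x(11, 6) + S)**2 = (11 + 51)**2 = 62**2 = 3844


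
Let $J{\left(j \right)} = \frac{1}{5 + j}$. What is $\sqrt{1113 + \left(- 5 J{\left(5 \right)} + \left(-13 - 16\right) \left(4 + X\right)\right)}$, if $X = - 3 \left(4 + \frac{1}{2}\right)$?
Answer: $2 \sqrt{347} \approx 37.256$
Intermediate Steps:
$X = - \frac{27}{2}$ ($X = - 3 \left(4 + \frac{1}{2}\right) = \left(-3\right) \frac{9}{2} = - \frac{27}{2} \approx -13.5$)
$\sqrt{1113 + \left(- 5 J{\left(5 \right)} + \left(-13 - 16\right) \left(4 + X\right)\right)} = \sqrt{1113 + \left(- \frac{5}{5 + 5} + \left(-13 - 16\right) \left(4 - \frac{27}{2}\right)\right)} = \sqrt{1113 - \left(- \frac{551}{2} + \frac{5}{10}\right)} = \sqrt{1113 + \left(\left(-5\right) \frac{1}{10} + \frac{551}{2}\right)} = \sqrt{1113 + \left(- \frac{1}{2} + \frac{551}{2}\right)} = \sqrt{1113 + 275} = \sqrt{1388} = 2 \sqrt{347}$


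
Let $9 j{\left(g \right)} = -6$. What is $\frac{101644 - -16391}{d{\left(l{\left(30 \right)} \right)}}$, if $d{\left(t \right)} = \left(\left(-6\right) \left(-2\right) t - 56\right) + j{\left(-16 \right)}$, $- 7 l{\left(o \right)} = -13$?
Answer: $- \frac{2478735}{722} \approx -3433.2$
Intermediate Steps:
$j{\left(g \right)} = - \frac{2}{3}$ ($j{\left(g \right)} = \frac{1}{9} \left(-6\right) = - \frac{2}{3}$)
$l{\left(o \right)} = \frac{13}{7}$ ($l{\left(o \right)} = \left(- \frac{1}{7}\right) \left(-13\right) = \frac{13}{7}$)
$d{\left(t \right)} = - \frac{170}{3} + 12 t$ ($d{\left(t \right)} = \left(\left(-6\right) \left(-2\right) t - 56\right) - \frac{2}{3} = \left(12 t - 56\right) - \frac{2}{3} = \left(-56 + 12 t\right) - \frac{2}{3} = - \frac{170}{3} + 12 t$)
$\frac{101644 - -16391}{d{\left(l{\left(30 \right)} \right)}} = \frac{101644 - -16391}{- \frac{170}{3} + 12 \cdot \frac{13}{7}} = \frac{101644 + 16391}{- \frac{170}{3} + \frac{156}{7}} = \frac{118035}{- \frac{722}{21}} = 118035 \left(- \frac{21}{722}\right) = - \frac{2478735}{722}$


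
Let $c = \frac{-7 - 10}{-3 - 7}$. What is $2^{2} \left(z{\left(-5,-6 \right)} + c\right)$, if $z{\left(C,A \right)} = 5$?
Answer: $\frac{134}{5} \approx 26.8$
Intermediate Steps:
$c = \frac{17}{10}$ ($c = - \frac{17}{-10} = \left(-17\right) \left(- \frac{1}{10}\right) = \frac{17}{10} \approx 1.7$)
$2^{2} \left(z{\left(-5,-6 \right)} + c\right) = 2^{2} \left(5 + \frac{17}{10}\right) = 4 \cdot \frac{67}{10} = \frac{134}{5}$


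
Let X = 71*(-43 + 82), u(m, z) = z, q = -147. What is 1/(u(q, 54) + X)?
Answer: 1/2823 ≈ 0.00035423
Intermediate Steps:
X = 2769 (X = 71*39 = 2769)
1/(u(q, 54) + X) = 1/(54 + 2769) = 1/2823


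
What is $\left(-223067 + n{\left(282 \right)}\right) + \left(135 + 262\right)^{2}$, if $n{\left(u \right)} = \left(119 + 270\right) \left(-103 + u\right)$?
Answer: $4173$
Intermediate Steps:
$n{\left(u \right)} = -40067 + 389 u$ ($n{\left(u \right)} = 389 \left(-103 + u\right) = -40067 + 389 u$)
$\left(-223067 + n{\left(282 \right)}\right) + \left(135 + 262\right)^{2} = \left(-223067 + \left(-40067 + 389 \cdot 282\right)\right) + \left(135 + 262\right)^{2} = \left(-223067 + \left(-40067 + 109698\right)\right) + 397^{2} = \left(-223067 + 69631\right) + 157609 = -153436 + 157609 = 4173$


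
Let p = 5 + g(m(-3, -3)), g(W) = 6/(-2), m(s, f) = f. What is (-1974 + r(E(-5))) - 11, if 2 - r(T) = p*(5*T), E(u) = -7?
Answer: -1913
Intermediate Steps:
g(W) = -3 (g(W) = 6*(-½) = -3)
p = 2 (p = 5 - 3 = 2)
r(T) = 2 - 10*T (r(T) = 2 - 2*5*T = 2 - 10*T)
(-1974 + r(E(-5))) - 11 = (-1974 + (2 - 10*(-7))) - 11 = (-1974 + (2 + 70)) - 11 = (-1974 + 72) - 11 = -1902 - 11 = -1913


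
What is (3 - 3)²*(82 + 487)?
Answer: 0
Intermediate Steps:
(3 - 3)²*(82 + 487) = 0²*569 = 0*569 = 0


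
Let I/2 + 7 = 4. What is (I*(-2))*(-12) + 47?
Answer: -97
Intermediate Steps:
I = -6 (I = -14 + 2*4 = -14 + 8 = -6)
(I*(-2))*(-12) + 47 = -6*(-2)*(-12) + 47 = 12*(-12) + 47 = -144 + 47 = -97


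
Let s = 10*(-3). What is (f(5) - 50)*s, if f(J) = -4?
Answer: 1620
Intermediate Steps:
s = -30
(f(5) - 50)*s = (-4 - 50)*(-30) = -54*(-30) = 1620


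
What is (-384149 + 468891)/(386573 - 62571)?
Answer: 6053/23143 ≈ 0.26155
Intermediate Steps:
(-384149 + 468891)/(386573 - 62571) = 84742/324002 = 84742*(1/324002) = 6053/23143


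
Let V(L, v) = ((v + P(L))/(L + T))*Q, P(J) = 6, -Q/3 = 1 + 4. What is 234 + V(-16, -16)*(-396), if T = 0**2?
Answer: 7893/2 ≈ 3946.5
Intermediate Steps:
Q = -15 (Q = -3*(1 + 4) = -3*5 = -15)
T = 0
V(L, v) = -15*(6 + v)/L (V(L, v) = ((v + 6)/(L + 0))*(-15) = ((6 + v)/L)*(-15) = -15*(6 + v)/L)
234 + V(-16, -16)*(-396) = 234 + (15*(-6 - 1*(-16))/(-16))*(-396) = 234 + (15*(-1/16)*(-6 + 16))*(-396) = 234 + (15*(-1/16)*10)*(-396) = 234 - 75/8*(-396) = 234 + 7425/2 = 7893/2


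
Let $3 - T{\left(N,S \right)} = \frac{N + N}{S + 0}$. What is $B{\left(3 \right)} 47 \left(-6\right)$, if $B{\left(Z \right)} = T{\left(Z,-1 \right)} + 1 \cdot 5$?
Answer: $-3948$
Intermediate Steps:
$T{\left(N,S \right)} = 3 - \frac{2 N}{S}$ ($T{\left(N,S \right)} = 3 - \frac{N + N}{S + 0} = 3 - \frac{2 N}{S}$)
$B{\left(Z \right)} = 8 + 2 Z$ ($B{\left(Z \right)} = \left(3 - \frac{2 Z}{-1}\right) + 1 \cdot 5 = \left(3 - 2 Z \left(-1\right)\right) + 5 = \left(3 + 2 Z\right) + 5 = 8 + 2 Z$)
$B{\left(3 \right)} 47 \left(-6\right) = \left(8 + 2 \cdot 3\right) 47 \left(-6\right) = \left(8 + 6\right) 47 \left(-6\right) = 14 \cdot 47 \left(-6\right) = 658 \left(-6\right) = -3948$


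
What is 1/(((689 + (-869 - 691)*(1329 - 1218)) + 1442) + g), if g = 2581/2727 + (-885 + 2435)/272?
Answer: -370872/63427402847 ≈ -5.8472e-6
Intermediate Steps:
g = 2464441/370872 (g = 2581*(1/2727) + 1550*(1/272) = 2581/2727 + 775/136 = 2464441/370872 ≈ 6.6450)
1/(((689 + (-869 - 691)*(1329 - 1218)) + 1442) + g) = 1/(((689 + (-869 - 691)*(1329 - 1218)) + 1442) + 2464441/370872) = 1/(((689 - 1560*111) + 1442) + 2464441/370872) = 1/(((689 - 173160) + 1442) + 2464441/370872) = 1/((-172471 + 1442) + 2464441/370872) = 1/(-171029 + 2464441/370872) = 1/(-63427402847/370872) = -370872/63427402847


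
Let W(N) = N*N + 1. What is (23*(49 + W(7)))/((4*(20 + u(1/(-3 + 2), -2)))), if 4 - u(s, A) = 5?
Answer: 2277/76 ≈ 29.961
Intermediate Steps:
W(N) = 1 + N**2 (W(N) = N**2 + 1 = 1 + N**2)
u(s, A) = -1 (u(s, A) = 4 - 1*5 = 4 - 5 = -1)
(23*(49 + W(7)))/((4*(20 + u(1/(-3 + 2), -2)))) = (23*(49 + (1 + 7**2)))/((4*(20 - 1))) = (23*(49 + (1 + 49)))/((4*19)) = (23*(49 + 50))/76 = (23*99)*(1/76) = 2277*(1/76) = 2277/76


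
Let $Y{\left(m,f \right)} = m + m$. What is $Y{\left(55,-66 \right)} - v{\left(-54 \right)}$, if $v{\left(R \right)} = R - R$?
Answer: $110$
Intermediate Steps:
$v{\left(R \right)} = 0$
$Y{\left(m,f \right)} = 2 m$
$Y{\left(55,-66 \right)} - v{\left(-54 \right)} = 2 \cdot 55 - 0 = 110 + 0 = 110$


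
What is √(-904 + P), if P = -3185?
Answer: I*√4089 ≈ 63.945*I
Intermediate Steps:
√(-904 + P) = √(-904 - 3185) = √(-4089) = I*√4089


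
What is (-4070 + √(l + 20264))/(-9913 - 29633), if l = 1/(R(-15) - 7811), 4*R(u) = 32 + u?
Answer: 2035/19773 - √4939985898687/617451471 ≈ 0.099319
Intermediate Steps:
R(u) = 8 + u/4 (R(u) = (32 + u)/4 = 8 + u/4)
l = -4/31227 (l = 1/((8 + (¼)*(-15)) - 7811) = 1/((8 - 15/4) - 7811) = 1/(17/4 - 7811) = 1/(-31227/4) = -4/31227 ≈ -0.00012809)
(-4070 + √(l + 20264))/(-9913 - 29633) = (-4070 + √(-4/31227 + 20264))/(-9913 - 29633) = (-4070 + √(632783924/31227))/(-39546) = (-4070 + 2*√4939985898687/31227)*(-1/39546) = 2035/19773 - √4939985898687/617451471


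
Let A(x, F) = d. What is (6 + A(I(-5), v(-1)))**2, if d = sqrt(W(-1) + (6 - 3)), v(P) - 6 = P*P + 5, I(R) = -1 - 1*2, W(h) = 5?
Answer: 44 + 24*sqrt(2) ≈ 77.941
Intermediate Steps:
I(R) = -3 (I(R) = -1 - 2 = -3)
v(P) = 11 + P**2 (v(P) = 6 + (P*P + 5) = 6 + (P**2 + 5) = 6 + (5 + P**2) = 11 + P**2)
d = 2*sqrt(2) (d = sqrt(5 + (6 - 3)) = sqrt(5 + 3) = sqrt(8) = 2*sqrt(2) ≈ 2.8284)
A(x, F) = 2*sqrt(2)
(6 + A(I(-5), v(-1)))**2 = (6 + 2*sqrt(2))**2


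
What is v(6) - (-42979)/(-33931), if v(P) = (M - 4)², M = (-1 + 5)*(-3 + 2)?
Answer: 2128605/33931 ≈ 62.733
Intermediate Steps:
M = -4 (M = 4*(-1) = -4)
v(P) = 64 (v(P) = (-4 - 4)² = (-8)² = 64)
v(6) - (-42979)/(-33931) = 64 - (-42979)/(-33931) = 64 - (-42979)*(-1)/33931 = 64 - 1*42979/33931 = 64 - 42979/33931 = 2128605/33931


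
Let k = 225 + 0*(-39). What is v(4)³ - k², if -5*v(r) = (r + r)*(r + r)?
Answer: -6590269/125 ≈ -52722.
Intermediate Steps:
v(r) = -4*r²/5 (v(r) = -(r + r)*(r + r)/5 = -2*r*2*r/5 = -4*r²/5)
k = 225 (k = 225 + 0 = 225)
v(4)³ - k² = (-⅘*4²)³ - 1*225² = (-⅘*16)³ - 1*50625 = (-64/5)³ - 50625 = -262144/125 - 50625 = -6590269/125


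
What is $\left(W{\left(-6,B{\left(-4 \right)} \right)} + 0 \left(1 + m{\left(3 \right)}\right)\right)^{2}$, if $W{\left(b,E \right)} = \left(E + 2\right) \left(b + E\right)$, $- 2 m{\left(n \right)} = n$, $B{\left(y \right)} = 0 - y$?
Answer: $144$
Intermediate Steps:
$B{\left(y \right)} = - y$
$m{\left(n \right)} = - \frac{n}{2}$
$W{\left(b,E \right)} = \left(2 + E\right) \left(E + b\right)$
$\left(W{\left(-6,B{\left(-4 \right)} \right)} + 0 \left(1 + m{\left(3 \right)}\right)\right)^{2} = \left(\left(\left(\left(-1\right) \left(-4\right)\right)^{2} + 2 \left(\left(-1\right) \left(-4\right)\right) + 2 \left(-6\right) + \left(-1\right) \left(-4\right) \left(-6\right)\right) + 0 \left(1 - \frac{3}{2}\right)\right)^{2} = \left(\left(4^{2} + 2 \cdot 4 - 12 + 4 \left(-6\right)\right) + 0 \left(1 - \frac{3}{2}\right)\right)^{2} = \left(\left(16 + 8 - 12 - 24\right) + 0 \left(- \frac{1}{2}\right)\right)^{2} = \left(-12 + 0\right)^{2} = \left(-12\right)^{2} = 144$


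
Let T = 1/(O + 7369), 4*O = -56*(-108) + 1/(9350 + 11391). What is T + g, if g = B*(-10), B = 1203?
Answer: -8863743435586/736803285 ≈ -12030.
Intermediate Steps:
O = 125441569/82964 (O = (-56*(-108) + 1/(9350 + 11391))/4 = (6048 + 1/20741)/4 = (¼)*(125441569/20741) = 125441569/82964 ≈ 1512.0)
g = -12030 (g = 1203*(-10) = -12030)
T = 82964/736803285 (T = 1/(125441569/82964 + 7369) = 1/(736803285/82964) = 82964/736803285 ≈ 0.00011260)
T + g = 82964/736803285 - 12030 = -8863743435586/736803285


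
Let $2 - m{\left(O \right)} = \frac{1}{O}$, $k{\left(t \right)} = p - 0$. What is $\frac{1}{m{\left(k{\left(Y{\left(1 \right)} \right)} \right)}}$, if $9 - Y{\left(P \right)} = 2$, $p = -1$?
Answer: $\frac{1}{3} \approx 0.33333$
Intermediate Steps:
$Y{\left(P \right)} = 7$ ($Y{\left(P \right)} = 9 - 2 = 7$)
$k{\left(t \right)} = -1$ ($k{\left(t \right)} = -1 - 0 = -1 + 0 = -1$)
$m{\left(O \right)} = 2 - \frac{1}{O}$
$\frac{1}{m{\left(k{\left(Y{\left(1 \right)} \right)} \right)}} = \frac{1}{2 - \frac{1}{-1}} = \frac{1}{2 - -1} = \frac{1}{2 + 1} = \frac{1}{3}$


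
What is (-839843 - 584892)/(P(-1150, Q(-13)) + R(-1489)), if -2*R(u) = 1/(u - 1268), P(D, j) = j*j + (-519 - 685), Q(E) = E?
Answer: 7855988790/5706989 ≈ 1376.6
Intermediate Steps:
P(D, j) = -1204 + j² (P(D, j) = j² - 1204 = -1204 + j²)
R(u) = -1/(2*(-1268 + u)) (R(u) = -1/(2*(u - 1268)) = -1/(2*(-1268 + u)))
(-839843 - 584892)/(P(-1150, Q(-13)) + R(-1489)) = (-839843 - 584892)/((-1204 + (-13)²) - 1/(-2536 + 2*(-1489))) = -1424735/((-1204 + 169) - 1/(-2536 - 2978)) = -1424735/(-1035 - 1/(-5514)) = -1424735/(-1035 - 1*(-1/5514)) = -1424735/(-1035 + 1/5514) = -1424735/(-5706989/5514) = -1424735*(-5514/5706989) = 7855988790/5706989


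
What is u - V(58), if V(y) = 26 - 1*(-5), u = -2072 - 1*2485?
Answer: -4588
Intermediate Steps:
u = -4557 (u = -2072 - 2485 = -4557)
V(y) = 31 (V(y) = 26 + 5 = 31)
u - V(58) = -4557 - 1*31 = -4557 - 31 = -4588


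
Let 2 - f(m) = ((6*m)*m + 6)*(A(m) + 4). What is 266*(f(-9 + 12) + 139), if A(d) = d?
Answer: -74214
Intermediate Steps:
f(m) = 2 - (4 + m)*(6 + 6*m²) (f(m) = 2 - ((6*m)*m + 6)*(m + 4) = 2 - (6*m² + 6)*(4 + m) = 2 - (6 + 6*m²)*(4 + m) = 2 - (4 + m)*(6 + 6*m²))
266*(f(-9 + 12) + 139) = 266*((-22 - 24*(-9 + 12)² - 6*(-9 + 12) - 6*(-9 + 12)³) + 139) = 266*((-22 - 24*3² - 6*3 - 6*3³) + 139) = 266*((-22 - 24*9 - 18 - 6*27) + 139) = 266*((-22 - 216 - 18 - 162) + 139) = 266*(-418 + 139) = 266*(-279) = -74214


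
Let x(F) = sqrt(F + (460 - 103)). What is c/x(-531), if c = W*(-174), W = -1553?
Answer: -1553*I*sqrt(174) ≈ -20485.0*I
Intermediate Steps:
c = 270222 (c = -1553*(-174) = 270222)
x(F) = sqrt(357 + F) (x(F) = sqrt(F + 357) = sqrt(357 + F))
c/x(-531) = 270222/(sqrt(357 - 531)) = 270222/(sqrt(-174)) = 270222/((I*sqrt(174))) = 270222*(-I*sqrt(174)/174) = -1553*I*sqrt(174)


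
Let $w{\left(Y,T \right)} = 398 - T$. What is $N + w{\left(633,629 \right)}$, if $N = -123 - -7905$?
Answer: $7551$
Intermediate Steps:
$N = 7782$ ($N = -123 + 7905 = 7782$)
$N + w{\left(633,629 \right)} = 7782 + \left(398 - 629\right) = 7782 - 231 = 7551$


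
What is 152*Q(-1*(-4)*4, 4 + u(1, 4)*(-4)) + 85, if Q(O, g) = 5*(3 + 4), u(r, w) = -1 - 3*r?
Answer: 5405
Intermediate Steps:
Q(O, g) = 35 (Q(O, g) = 5*7 = 35)
152*Q(-1*(-4)*4, 4 + u(1, 4)*(-4)) + 85 = 152*35 + 85 = 5320 + 85 = 5405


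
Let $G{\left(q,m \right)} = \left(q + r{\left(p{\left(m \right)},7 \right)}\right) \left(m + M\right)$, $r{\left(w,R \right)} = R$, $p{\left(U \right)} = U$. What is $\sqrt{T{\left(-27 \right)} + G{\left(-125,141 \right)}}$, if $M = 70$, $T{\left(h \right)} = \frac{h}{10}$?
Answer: $\frac{i \sqrt{2490070}}{10} \approx 157.8 i$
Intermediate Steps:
$T{\left(h \right)} = \frac{h}{10}$ ($T{\left(h \right)} = h \frac{1}{10} = \frac{h}{10}$)
$G{\left(q,m \right)} = \left(7 + q\right) \left(70 + m\right)$ ($G{\left(q,m \right)} = \left(q + 7\right) \left(m + 70\right) = \left(7 + q\right) \left(70 + m\right)$)
$\sqrt{T{\left(-27 \right)} + G{\left(-125,141 \right)}} = \sqrt{\frac{1}{10} \left(-27\right) + \left(490 + 7 \cdot 141 + 70 \left(-125\right) + 141 \left(-125\right)\right)} = \sqrt{- \frac{27}{10} + \left(490 + 987 - 8750 - 17625\right)} = \sqrt{- \frac{27}{10} - 24898} = \sqrt{- \frac{249007}{10}} = \frac{i \sqrt{2490070}}{10}$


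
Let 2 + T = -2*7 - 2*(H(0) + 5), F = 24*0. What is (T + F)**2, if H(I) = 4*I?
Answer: 676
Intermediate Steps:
F = 0
T = -26 (T = -2 + (-2*7 - 2*(4*0 + 5)) = -2 + (-14 - 2*(0 + 5)) = -2 + (-14 - 2*5) = -2 + (-14 - 10) = -2 - 24 = -26)
(T + F)**2 = (-26 + 0)**2 = (-26)**2 = 676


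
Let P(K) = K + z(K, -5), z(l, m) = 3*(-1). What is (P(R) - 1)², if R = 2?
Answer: 4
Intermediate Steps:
z(l, m) = -3
P(K) = -3 + K (P(K) = K - 3 = -3 + K)
(P(R) - 1)² = ((-3 + 2) - 1)² = (-1 - 1)² = (-2)² = 4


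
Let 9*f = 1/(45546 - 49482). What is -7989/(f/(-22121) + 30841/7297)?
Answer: -45681370240964832/24167448756961 ≈ -1890.2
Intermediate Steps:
f = -1/35424 (f = 1/(9*(45546 - 49482)) = (⅑)/(-3936) = (⅑)*(-1/3936) = -1/35424 ≈ -2.8229e-5)
-7989/(f/(-22121) + 30841/7297) = -7989/(-1/35424/(-22121) + 30841/7297) = -7989/(-1/35424*(-1/22121) + 30841*(1/7297)) = -7989/(1/783614304 + 30841/7297) = -7989/24167448756961/5718033576288 = -7989*5718033576288/24167448756961 = -45681370240964832/24167448756961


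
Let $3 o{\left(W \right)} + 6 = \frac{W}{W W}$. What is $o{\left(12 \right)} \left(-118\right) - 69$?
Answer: $\frac{2947}{18} \approx 163.72$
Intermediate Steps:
$o{\left(W \right)} = -2 + \frac{1}{3 W}$ ($o{\left(W \right)} = -2 + \frac{W \frac{1}{W W}}{3} = -2 + \frac{W \frac{1}{W^{2}}}{3} = -2 + \frac{1}{3 W}$)
$o{\left(12 \right)} \left(-118\right) - 69 = \left(-2 + \frac{1}{3 \cdot 12}\right) \left(-118\right) - 69 = \left(-2 + \frac{1}{3} \cdot \frac{1}{12}\right) \left(-118\right) - 69 = \left(-2 + \frac{1}{36}\right) \left(-118\right) - 69 = \left(- \frac{71}{36}\right) \left(-118\right) - 69 = \frac{4189}{18} - 69 = \frac{2947}{18}$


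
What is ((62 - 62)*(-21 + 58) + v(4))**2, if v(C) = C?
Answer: 16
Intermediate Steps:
((62 - 62)*(-21 + 58) + v(4))**2 = ((62 - 62)*(-21 + 58) + 4)**2 = (0*37 + 4)**2 = (0 + 4)**2 = 4**2 = 16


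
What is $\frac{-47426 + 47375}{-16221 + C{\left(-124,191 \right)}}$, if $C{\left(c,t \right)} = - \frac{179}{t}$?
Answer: $\frac{9741}{3098390} \approx 0.0031439$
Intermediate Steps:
$\frac{-47426 + 47375}{-16221 + C{\left(-124,191 \right)}} = \frac{-47426 + 47375}{-16221 - \frac{179}{191}} = - \frac{51}{-16221 - \frac{179}{191}} = - \frac{51}{- \frac{3098390}{191}} = \left(-51\right) \left(- \frac{191}{3098390}\right) = \frac{9741}{3098390}$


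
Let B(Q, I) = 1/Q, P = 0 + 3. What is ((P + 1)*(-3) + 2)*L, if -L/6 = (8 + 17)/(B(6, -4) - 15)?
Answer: -9000/89 ≈ -101.12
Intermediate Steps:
P = 3
L = 900/89 (L = -6*(8 + 17)/(1/6 - 15) = -150/(⅙ - 15) = -150/(-89/6) = -150*(-6)/89 = -6*(-150/89) = 900/89 ≈ 10.112)
((P + 1)*(-3) + 2)*L = ((3 + 1)*(-3) + 2)*(900/89) = (4*(-3) + 2)*(900/89) = (-12 + 2)*(900/89) = -10*900/89 = -9000/89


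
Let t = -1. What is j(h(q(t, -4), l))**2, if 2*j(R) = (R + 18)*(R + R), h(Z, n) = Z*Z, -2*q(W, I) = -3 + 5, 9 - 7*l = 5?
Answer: 361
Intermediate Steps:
l = 4/7 (l = 9/7 - 1/7*5 = 9/7 - 5/7 = 4/7 ≈ 0.57143)
q(W, I) = -1 (q(W, I) = -(-3 + 5)/2 = -1/2*2 = -1)
h(Z, n) = Z**2
j(R) = R*(18 + R) (j(R) = ((R + 18)*(R + R))/2 = ((18 + R)*(2*R))/2 = (2*R*(18 + R))/2 = R*(18 + R))
j(h(q(t, -4), l))**2 = ((-1)**2*(18 + (-1)**2))**2 = (1*(18 + 1))**2 = (1*19)**2 = 19**2 = 361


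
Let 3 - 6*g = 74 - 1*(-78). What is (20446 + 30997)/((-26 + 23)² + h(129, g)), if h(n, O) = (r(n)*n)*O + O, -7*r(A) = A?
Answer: 1080303/1239422 ≈ 0.87162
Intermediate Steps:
r(A) = -A/7
g = -149/6 (g = ½ - (74 - 1*(-78))/6 = ½ - (74 + 78)/6 = ½ - ⅙*152 = ½ - 76/3 = -149/6 ≈ -24.833)
h(n, O) = O - O*n²/7 (h(n, O) = ((-n/7)*n)*O + O = (-n²/7)*O + O = -O*n²/7 + O = O - O*n²/7)
(20446 + 30997)/((-26 + 23)² + h(129, g)) = (20446 + 30997)/((-26 + 23)² + (⅐)*(-149/6)*(7 - 1*129²)) = 51443/((-3)² + (⅐)*(-149/6)*(7 - 1*16641)) = 51443/(9 + (⅐)*(-149/6)*(7 - 16641)) = 51443/(9 + (⅐)*(-149/6)*(-16634)) = 51443/(9 + 1239233/21) = 51443/(1239422/21) = 51443*(21/1239422) = 1080303/1239422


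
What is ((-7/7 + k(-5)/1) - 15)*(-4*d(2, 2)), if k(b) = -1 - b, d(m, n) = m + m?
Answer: 192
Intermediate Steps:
d(m, n) = 2*m
((-7/7 + k(-5)/1) - 15)*(-4*d(2, 2)) = ((-7/7 + (-1 - 1*(-5))/1) - 15)*(-8*2) = ((-7*1/7 + (-1 + 5)*1) - 15)*(-4*4) = ((-1 + 4*1) - 15)*(-16) = ((-1 + 4) - 15)*(-16) = (3 - 15)*(-16) = -12*(-16) = 192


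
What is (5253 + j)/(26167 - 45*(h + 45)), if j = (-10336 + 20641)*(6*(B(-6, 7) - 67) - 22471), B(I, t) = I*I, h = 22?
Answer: -58368783/5788 ≈ -10084.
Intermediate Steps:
B(I, t) = I²
j = -233480385 (j = (-10336 + 20641)*(6*((-6)² - 67) - 22471) = 10305*(6*(36 - 67) - 22471) = 10305*(6*(-31) - 22471) = 10305*(-186 - 22471) = 10305*(-22657) = -233480385)
(5253 + j)/(26167 - 45*(h + 45)) = (5253 - 233480385)/(26167 - 45*(22 + 45)) = -233475132/(26167 - 45*67) = -233475132/(26167 - 3015) = -233475132/23152 = -233475132*1/23152 = -58368783/5788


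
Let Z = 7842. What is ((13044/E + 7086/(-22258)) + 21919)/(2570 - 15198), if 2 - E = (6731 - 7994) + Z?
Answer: -401050556735/231077981981 ≈ -1.7356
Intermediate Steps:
E = -6577 (E = 2 - ((6731 - 7994) + 7842) = 2 - (-1263 + 7842) = 2 - 1*6579 = 2 - 6579 = -6577)
((13044/E + 7086/(-22258)) + 21919)/(2570 - 15198) = ((13044/(-6577) + 7086/(-22258)) + 21919)/(2570 - 15198) = ((13044*(-1/6577) + 7086*(-1/22258)) + 21919)/(-12628) = ((-13044/6577 - 3543/11129) + 21919)*(-1/12628) = (-168468987/73195433 + 21919)*(-1/12628) = (1604202226940/73195433)*(-1/12628) = -401050556735/231077981981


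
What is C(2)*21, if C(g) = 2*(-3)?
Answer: -126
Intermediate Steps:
C(g) = -6
C(2)*21 = -6*21 = -126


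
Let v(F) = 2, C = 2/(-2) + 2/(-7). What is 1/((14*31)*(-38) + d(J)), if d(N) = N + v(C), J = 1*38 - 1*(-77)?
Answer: -1/16375 ≈ -6.1069e-5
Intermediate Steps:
C = -9/7 (C = 2*(-1/2) + 2*(-1/7) = -1 - 2/7 = -9/7 ≈ -1.2857)
J = 115 (J = 38 + 77 = 115)
d(N) = 2 + N (d(N) = N + 2 = 2 + N)
1/((14*31)*(-38) + d(J)) = 1/((14*31)*(-38) + (2 + 115)) = 1/(434*(-38) + 117) = 1/(-16492 + 117) = 1/(-16375) = -1/16375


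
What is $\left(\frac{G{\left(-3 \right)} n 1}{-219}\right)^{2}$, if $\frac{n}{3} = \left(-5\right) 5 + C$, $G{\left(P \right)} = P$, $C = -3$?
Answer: $\frac{7056}{5329} \approx 1.3241$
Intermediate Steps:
$n = -84$ ($n = 3 \left(\left(-5\right) 5 - 3\right) = 3 \left(-25 - 3\right) = 3 \left(-28\right) = -84$)
$\left(\frac{G{\left(-3 \right)} n 1}{-219}\right)^{2} = \left(\frac{\left(-3\right) \left(-84\right) 1}{-219}\right)^{2} = \left(252 \cdot 1 \left(- \frac{1}{219}\right)\right)^{2} = \left(252 \left(- \frac{1}{219}\right)\right)^{2} = \left(- \frac{84}{73}\right)^{2} = \frac{7056}{5329}$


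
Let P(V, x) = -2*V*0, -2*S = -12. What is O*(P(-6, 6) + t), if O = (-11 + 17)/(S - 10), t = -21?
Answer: 63/2 ≈ 31.500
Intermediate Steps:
S = 6 (S = -1/2*(-12) = 6)
P(V, x) = 0
O = -3/2 (O = (-11 + 17)/(6 - 10) = 6/(-4) = 6*(-1/4) = -3/2 ≈ -1.5000)
O*(P(-6, 6) + t) = -3*(0 - 21)/2 = -3/2*(-21) = 63/2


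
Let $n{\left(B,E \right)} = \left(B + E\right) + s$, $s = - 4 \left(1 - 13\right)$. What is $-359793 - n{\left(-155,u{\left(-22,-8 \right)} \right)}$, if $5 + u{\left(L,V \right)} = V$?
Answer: $-359673$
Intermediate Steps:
$s = 48$ ($s = \left(-4\right) \left(-12\right) = 48$)
$u{\left(L,V \right)} = -5 + V$
$n{\left(B,E \right)} = 48 + B + E$ ($n{\left(B,E \right)} = \left(B + E\right) + 48 = 48 + B + E$)
$-359793 - n{\left(-155,u{\left(-22,-8 \right)} \right)} = -359793 - \left(48 - 155 - 13\right) = -359793 - -120 = -359793 + 120 = -359673$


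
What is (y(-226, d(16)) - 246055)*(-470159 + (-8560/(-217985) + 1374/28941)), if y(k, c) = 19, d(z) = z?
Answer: 48651049771060677276/420580259 ≈ 1.1568e+11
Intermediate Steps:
(y(-226, d(16)) - 246055)*(-470159 + (-8560/(-217985) + 1374/28941)) = (19 - 246055)*(-470159 + (-8560/(-217985) + 1374/28941)) = -246036*(-470159 + (-8560*(-1/217985) + 1374*(1/28941))) = -246036*(-470159 + (1712/43597 + 458/9647)) = -246036*(-470159 + 36483090/420580259) = -246036*(-197739557508091/420580259) = 48651049771060677276/420580259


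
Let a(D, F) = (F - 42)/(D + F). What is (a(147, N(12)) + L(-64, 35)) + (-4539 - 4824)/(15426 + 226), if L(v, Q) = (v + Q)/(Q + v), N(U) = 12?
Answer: 176797/829556 ≈ 0.21312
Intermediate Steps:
a(D, F) = (-42 + F)/(D + F)
L(v, Q) = 1 (L(v, Q) = (Q + v)/(Q + v) = 1)
(a(147, N(12)) + L(-64, 35)) + (-4539 - 4824)/(15426 + 226) = ((-42 + 12)/(147 + 12) + 1) + (-4539 - 4824)/(15426 + 226) = (-30/159 + 1) - 9363/15652 = ((1/159)*(-30) + 1) - 9363*1/15652 = (-10/53 + 1) - 9363/15652 = 43/53 - 9363/15652 = 176797/829556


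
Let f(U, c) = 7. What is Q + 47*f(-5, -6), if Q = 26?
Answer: 355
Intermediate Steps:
Q + 47*f(-5, -6) = 26 + 47*7 = 26 + 329 = 355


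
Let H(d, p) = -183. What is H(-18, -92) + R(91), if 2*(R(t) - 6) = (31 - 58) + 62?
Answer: -319/2 ≈ -159.50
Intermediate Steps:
R(t) = 47/2 (R(t) = 6 + ((31 - 58) + 62)/2 = 6 + (-27 + 62)/2 = 6 + (½)*35 = 6 + 35/2 = 47/2)
H(-18, -92) + R(91) = -183 + 47/2 = -319/2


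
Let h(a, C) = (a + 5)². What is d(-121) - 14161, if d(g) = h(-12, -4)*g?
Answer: -20090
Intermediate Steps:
h(a, C) = (5 + a)²
d(g) = 49*g (d(g) = (5 - 12)²*g = (-7)²*g = 49*g)
d(-121) - 14161 = 49*(-121) - 14161 = -5929 - 14161 = -20090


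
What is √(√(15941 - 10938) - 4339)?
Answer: √(-4339 + √5003) ≈ 65.332*I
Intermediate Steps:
√(√(15941 - 10938) - 4339) = √(√5003 - 4339) = √(-4339 + √5003)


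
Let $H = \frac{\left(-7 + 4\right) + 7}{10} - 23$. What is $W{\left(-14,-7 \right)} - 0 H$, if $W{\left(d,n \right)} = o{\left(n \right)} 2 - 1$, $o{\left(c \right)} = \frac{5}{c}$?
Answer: $- \frac{17}{7} \approx -2.4286$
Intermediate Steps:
$H = - \frac{113}{5}$ ($H = \left(-3 + 7\right) \frac{1}{10} - 23 = 4 \cdot \frac{1}{10} - 23 = \frac{2}{5} - 23 = - \frac{113}{5} \approx -22.6$)
$W{\left(d,n \right)} = -1 + \frac{10}{n}$ ($W{\left(d,n \right)} = \frac{5}{n} 2 - 1 = \frac{10}{n} - 1 = -1 + \frac{10}{n}$)
$W{\left(-14,-7 \right)} - 0 H = \frac{10 - -7}{-7} - 0 \left(- \frac{113}{5}\right) = - \frac{10 + 7}{7} - 0 = \left(- \frac{1}{7}\right) 17 + 0 = - \frac{17}{7} + 0 = - \frac{17}{7}$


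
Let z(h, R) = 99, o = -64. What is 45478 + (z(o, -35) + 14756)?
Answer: 60333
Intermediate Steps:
45478 + (z(o, -35) + 14756) = 45478 + (99 + 14756) = 45478 + 14855 = 60333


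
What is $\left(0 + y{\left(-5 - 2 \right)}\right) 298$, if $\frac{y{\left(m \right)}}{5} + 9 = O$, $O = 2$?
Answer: $-10430$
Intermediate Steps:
$y{\left(m \right)} = -35$ ($y{\left(m \right)} = -45 + 5 \cdot 2 = -45 + 10 = -35$)
$\left(0 + y{\left(-5 - 2 \right)}\right) 298 = \left(0 - 35\right) 298 = \left(-35\right) 298 = -10430$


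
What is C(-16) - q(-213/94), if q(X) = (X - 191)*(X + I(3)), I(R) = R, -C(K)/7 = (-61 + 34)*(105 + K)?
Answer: 149883879/8836 ≈ 16963.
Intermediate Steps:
C(K) = 19845 + 189*K (C(K) = -7*(-61 + 34)*(105 + K) = -(-189)*(105 + K) = -7*(-2835 - 27*K) = 19845 + 189*K)
q(X) = (-191 + X)*(3 + X) (q(X) = (X - 191)*(X + 3) = (-191 + X)*(3 + X))
C(-16) - q(-213/94) = (19845 + 189*(-16)) - (-573 + (-213/94)² - (-40044)/94) = (19845 - 3024) - (-573 + (-213*1/94)² - (-40044)/94) = 16821 - (-573 + (-213/94)² - 188*(-213/94)) = 16821 - (-573 + 45369/8836 + 426) = 16821 - 1*(-1253523/8836) = 16821 + 1253523/8836 = 149883879/8836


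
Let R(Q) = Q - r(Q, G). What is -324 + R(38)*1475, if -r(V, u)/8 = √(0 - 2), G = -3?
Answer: 55726 + 11800*I*√2 ≈ 55726.0 + 16688.0*I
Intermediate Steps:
r(V, u) = -8*I*√2 (r(V, u) = -8*√(0 - 2) = -8*I*√2)
R(Q) = Q + 8*I*√2 (R(Q) = Q - (-8)*I*√2 = Q + 8*I*√2)
-324 + R(38)*1475 = -324 + (38 + 8*I*√2)*1475 = -324 + (56050 + 11800*I*√2) = 55726 + 11800*I*√2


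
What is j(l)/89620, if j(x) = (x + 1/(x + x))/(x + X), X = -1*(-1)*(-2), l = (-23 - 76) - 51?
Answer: 45001/4086672000 ≈ 1.1012e-5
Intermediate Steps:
l = -150 (l = -99 - 51 = -150)
X = -2 (X = 1*(-2) = -2)
j(x) = (x + 1/(2*x))/(-2 + x) (j(x) = (x + 1/(x + x))/(x - 2) = (x + 1/(2*x))/(-2 + x))
j(l)/89620 = ((½ + (-150)²)/((-150)*(-2 - 150)))/89620 = -1/150*(½ + 22500)/(-152)*(1/89620) = -1/150*(-1/152)*45001/2*(1/89620) = (45001/45600)*(1/89620) = 45001/4086672000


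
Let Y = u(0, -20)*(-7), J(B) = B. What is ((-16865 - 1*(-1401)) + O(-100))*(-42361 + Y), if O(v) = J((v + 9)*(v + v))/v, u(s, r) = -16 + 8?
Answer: 661904030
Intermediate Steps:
u(s, r) = -8
O(v) = 18 + 2*v (O(v) = ((v + 9)*(v + v))/v = ((9 + v)*(2*v))/v = (2*v*(9 + v))/v = 18 + 2*v)
Y = 56 (Y = -8*(-7) = 56)
((-16865 - 1*(-1401)) + O(-100))*(-42361 + Y) = ((-16865 - 1*(-1401)) + (18 + 2*(-100)))*(-42361 + 56) = ((-16865 + 1401) + (18 - 200))*(-42305) = (-15464 - 182)*(-42305) = -15646*(-42305) = 661904030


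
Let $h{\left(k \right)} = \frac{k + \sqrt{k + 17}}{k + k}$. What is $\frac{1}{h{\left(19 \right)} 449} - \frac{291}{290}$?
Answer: $- \frac{651091}{651050} \approx -1.0001$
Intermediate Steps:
$h{\left(k \right)} = \frac{k + \sqrt{17 + k}}{2 k}$
$\frac{1}{h{\left(19 \right)} 449} - \frac{291}{290} = \frac{1}{\frac{19 + \sqrt{17 + 19}}{2 \cdot 19} \cdot 449} - \frac{291}{290} = \frac{1}{\frac{1}{2} \cdot \frac{1}{19} \left(19 + \sqrt{36}\right)} \frac{1}{449} - \frac{291}{290} = \frac{1}{\frac{1}{2} \cdot \frac{1}{19} \left(19 + 6\right)} \frac{1}{449} - \frac{291}{290} = \frac{1}{\frac{1}{2} \cdot \frac{1}{19} \cdot 25} \cdot \frac{1}{449} - \frac{291}{290} = \frac{1}{\frac{25}{38}} \cdot \frac{1}{449} - \frac{291}{290} = \frac{38}{25} \cdot \frac{1}{449} - \frac{291}{290} = \frac{38}{11225} - \frac{291}{290} = - \frac{651091}{651050}$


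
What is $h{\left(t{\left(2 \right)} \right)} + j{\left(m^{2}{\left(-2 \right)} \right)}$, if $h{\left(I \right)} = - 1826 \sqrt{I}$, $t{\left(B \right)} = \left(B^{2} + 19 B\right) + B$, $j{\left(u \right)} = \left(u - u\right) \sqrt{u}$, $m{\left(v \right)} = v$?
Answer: $- 3652 \sqrt{11} \approx -12112.0$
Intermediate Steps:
$j{\left(u \right)} = 0$ ($j{\left(u \right)} = 0 \sqrt{u} = 0$)
$t{\left(B \right)} = B^{2} + 20 B$
$h{\left(t{\left(2 \right)} \right)} + j{\left(m^{2}{\left(-2 \right)} \right)} = - 1826 \sqrt{2 \left(20 + 2\right)} + 0 = - 1826 \sqrt{2 \cdot 22} + 0 = - 1826 \sqrt{44} + 0 = - 1826 \cdot 2 \sqrt{11} + 0 = - 3652 \sqrt{11} + 0 = - 3652 \sqrt{11}$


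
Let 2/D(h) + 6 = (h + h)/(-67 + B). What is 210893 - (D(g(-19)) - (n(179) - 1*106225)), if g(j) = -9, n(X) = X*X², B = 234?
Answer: 2978403737/510 ≈ 5.8400e+6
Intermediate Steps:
n(X) = X³
D(h) = 2/(-6 + 2*h/167) (D(h) = 2/(-6 + (h + h)/(-67 + 234)) = 2/(-6 + (2*h)/167) = 2/(-6 + (2*h)*(1/167)) = 2/(-6 + 2*h/167))
210893 - (D(g(-19)) - (n(179) - 1*106225)) = 210893 - (167/(-501 - 9) - (179³ - 1*106225)) = 210893 - (167/(-510) - (5735339 - 106225)) = 210893 - (167*(-1/510) - 1*5629114) = 210893 - (-167/510 - 5629114) = 210893 - 1*(-2870848307/510) = 210893 + 2870848307/510 = 2978403737/510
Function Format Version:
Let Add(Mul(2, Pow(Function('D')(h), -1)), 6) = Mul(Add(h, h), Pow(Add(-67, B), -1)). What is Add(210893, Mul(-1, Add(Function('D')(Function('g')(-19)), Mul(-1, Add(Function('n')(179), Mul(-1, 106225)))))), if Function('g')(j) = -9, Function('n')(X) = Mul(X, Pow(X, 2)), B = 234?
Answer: Rational(2978403737, 510) ≈ 5.8400e+6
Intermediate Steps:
Function('n')(X) = Pow(X, 3)
Function('D')(h) = Mul(2, Pow(Add(-6, Mul(Rational(2, 167), h)), -1)) (Function('D')(h) = Mul(2, Pow(Add(-6, Mul(Add(h, h), Pow(Add(-67, 234), -1))), -1)) = Mul(2, Pow(Add(-6, Mul(Mul(2, h), Pow(167, -1))), -1)) = Mul(2, Pow(Add(-6, Mul(Mul(2, h), Rational(1, 167))), -1)) = Mul(2, Pow(Add(-6, Mul(Rational(2, 167), h)), -1)))
Add(210893, Mul(-1, Add(Function('D')(Function('g')(-19)), Mul(-1, Add(Function('n')(179), Mul(-1, 106225)))))) = Add(210893, Mul(-1, Add(Mul(167, Pow(Add(-501, -9), -1)), Mul(-1, Add(Pow(179, 3), Mul(-1, 106225)))))) = Add(210893, Mul(-1, Add(Mul(167, Pow(-510, -1)), Mul(-1, Add(5735339, -106225))))) = Add(210893, Mul(-1, Add(Mul(167, Rational(-1, 510)), Mul(-1, 5629114)))) = Add(210893, Mul(-1, Add(Rational(-167, 510), -5629114))) = Add(210893, Mul(-1, Rational(-2870848307, 510))) = Add(210893, Rational(2870848307, 510)) = Rational(2978403737, 510)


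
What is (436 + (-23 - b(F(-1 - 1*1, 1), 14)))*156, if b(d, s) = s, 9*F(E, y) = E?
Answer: 62244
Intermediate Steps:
F(E, y) = E/9
(436 + (-23 - b(F(-1 - 1*1, 1), 14)))*156 = (436 + (-23 - 1*14))*156 = (436 + (-23 - 14))*156 = (436 - 37)*156 = 399*156 = 62244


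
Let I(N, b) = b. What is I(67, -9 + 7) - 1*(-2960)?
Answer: 2958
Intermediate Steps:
I(67, -9 + 7) - 1*(-2960) = (-9 + 7) - 1*(-2960) = -2 + 2960 = 2958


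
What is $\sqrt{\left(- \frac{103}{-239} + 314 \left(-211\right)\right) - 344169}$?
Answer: $\frac{i \sqrt{23443747566}}{239} \approx 640.64 i$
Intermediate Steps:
$\sqrt{\left(- \frac{103}{-239} + 314 \left(-211\right)\right) - 344169} = \sqrt{\left(\left(-103\right) \left(- \frac{1}{239}\right) - 66254\right) - 344169} = \sqrt{\left(\frac{103}{239} - 66254\right) - 344169} = \sqrt{- \frac{15834603}{239} - 344169} = \sqrt{- \frac{98090994}{239}} = \frac{i \sqrt{23443747566}}{239}$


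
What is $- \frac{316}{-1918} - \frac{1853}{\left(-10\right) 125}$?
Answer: $\frac{1974527}{1198750} \approx 1.6472$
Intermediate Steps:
$- \frac{316}{-1918} - \frac{1853}{\left(-10\right) 125} = \left(-316\right) \left(- \frac{1}{1918}\right) - \frac{1853}{-1250} = \frac{158}{959} - - \frac{1853}{1250} = \frac{158}{959} + \frac{1853}{1250} = \frac{1974527}{1198750}$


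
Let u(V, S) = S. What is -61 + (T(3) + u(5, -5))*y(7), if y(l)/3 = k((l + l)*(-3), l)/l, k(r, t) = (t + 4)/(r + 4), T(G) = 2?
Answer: -16127/266 ≈ -60.628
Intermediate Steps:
k(r, t) = (4 + t)/(4 + r)
y(l) = 3*(4 + l)/(l*(4 - 6*l)) (y(l) = 3*(((4 + l)/(4 + (l + l)*(-3)))/l) = 3*(((4 + l)/(4 + (2*l)*(-3)))/l) = 3*(((4 + l)/(4 - 6*l))/l) = 3*((4 + l)/(l*(4 - 6*l))) = 3*(4 + l)/(l*(4 - 6*l)))
-61 + (T(3) + u(5, -5))*y(7) = -61 + (2 - 5)*((3/2)*(-4 - 1*7)/(7*(-2 + 3*7))) = -61 - 9*(-4 - 7)/(2*7*(-2 + 21)) = -61 - 9*(-11)/(2*7*19) = -61 - 3*(-33/266) = -61 + 99/266 = -16127/266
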